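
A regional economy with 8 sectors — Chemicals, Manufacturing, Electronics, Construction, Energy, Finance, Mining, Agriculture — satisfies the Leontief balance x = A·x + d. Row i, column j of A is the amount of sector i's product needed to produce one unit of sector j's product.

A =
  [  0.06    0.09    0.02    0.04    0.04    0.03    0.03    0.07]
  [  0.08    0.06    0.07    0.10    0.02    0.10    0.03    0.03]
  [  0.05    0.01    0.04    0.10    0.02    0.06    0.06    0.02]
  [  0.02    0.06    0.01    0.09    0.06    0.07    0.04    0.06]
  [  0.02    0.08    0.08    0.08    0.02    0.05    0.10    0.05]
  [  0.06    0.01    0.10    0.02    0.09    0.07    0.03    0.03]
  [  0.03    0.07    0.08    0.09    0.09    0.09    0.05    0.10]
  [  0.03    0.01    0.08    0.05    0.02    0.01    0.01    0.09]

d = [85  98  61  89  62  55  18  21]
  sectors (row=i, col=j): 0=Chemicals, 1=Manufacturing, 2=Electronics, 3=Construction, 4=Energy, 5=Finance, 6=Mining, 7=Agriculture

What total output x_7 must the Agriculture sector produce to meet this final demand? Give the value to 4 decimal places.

49.5619

Form M = I − A:
  [  0.94   -0.09   -0.02   -0.04   -0.04   -0.03   -0.03   -0.07]
  [ -0.08    0.94   -0.07   -0.10   -0.02   -0.10   -0.03   -0.03]
  [ -0.05   -0.01    0.96   -0.10   -0.02   -0.06   -0.06   -0.02]
  [ -0.02   -0.06   -0.01    0.91   -0.06   -0.07   -0.04   -0.06]
  [ -0.02   -0.08   -0.08   -0.08    0.98   -0.05   -0.10   -0.05]
  [ -0.06   -0.01   -0.10   -0.02   -0.09    0.93   -0.03   -0.03]
  [ -0.03   -0.07   -0.08   -0.09   -0.09   -0.09    0.95   -0.10]
  [ -0.03   -0.01   -0.08   -0.05   -0.02   -0.01   -0.01    0.91]
Leontief inverse L = M⁻¹:
  [  1.0902    0.1223    0.0589    0.0867    0.0672    0.0688    0.0560    0.1070]
  [  0.1185    1.0988    0.1166    0.1579    0.0607    0.1517    0.0644    0.0737]
  [  0.0757    0.0405    1.0743    0.1443    0.0529    0.0988    0.0869    0.0560]
  [  0.0498    0.0936    0.0536    1.1405    0.0938    0.1139    0.0705    0.0999]
  [  0.0568    0.1186    0.1301    0.1442    1.0607    0.1050    0.1358    0.0973]
  [  0.0903    0.0422    0.1424    0.0693    0.1210    1.1106    0.0646    0.0664]
  [  0.0734    0.1154    0.1430    0.1638    0.1360    0.1513    1.0953    0.1562]
  [  0.0497    0.0292    0.1066    0.0857    0.0388    0.0351    0.0298    1.1182]
Total output x = L · d:
  x_0 = 1.0902·85 + 0.1223·98 + 0.0589·61 + 0.0867·89 + 0.0672·62 + 0.0688·55 + 0.0560·18 + 0.1070·21 = 127.1668
  x_1 = 0.1185·85 + 1.0988·98 + 0.1166·61 + 0.1579·89 + 0.0607·62 + 0.1517·55 + 0.0644·18 + 0.0737·21 = 153.7269
  x_2 = 0.0757·85 + 0.0405·98 + 1.0743·61 + 0.1443·89 + 0.0529·62 + 0.0988·55 + 0.0869·18 + 0.0560·21 = 100.2289
  x_3 = 0.0498·85 + 0.0936·98 + 0.0536·61 + 1.1405·89 + 0.0938·62 + 0.1139·55 + 0.0705·18 + 0.0999·21 = 133.6353
  x_4 = 0.0568·85 + 0.1186·98 + 0.1301·61 + 0.1442·89 + 1.0607·62 + 0.1050·55 + 0.1358·18 + 0.0973·21 = 113.2441
  x_5 = 0.0903·85 + 0.0422·98 + 0.1424·61 + 0.0693·89 + 0.1210·62 + 1.1106·55 + 0.0646·18 + 0.0664·21 = 97.8062
  x_6 = 0.0734·85 + 0.1154·98 + 0.1430·61 + 0.1638·89 + 0.1360·62 + 0.1513·55 + 1.0953·18 + 0.1562·21 = 80.6022
  x_7 = 0.0497·85 + 0.0292·98 + 0.1066·61 + 0.0857·89 + 0.0388·62 + 0.0351·55 + 0.0298·18 + 1.1182·21 = 49.5619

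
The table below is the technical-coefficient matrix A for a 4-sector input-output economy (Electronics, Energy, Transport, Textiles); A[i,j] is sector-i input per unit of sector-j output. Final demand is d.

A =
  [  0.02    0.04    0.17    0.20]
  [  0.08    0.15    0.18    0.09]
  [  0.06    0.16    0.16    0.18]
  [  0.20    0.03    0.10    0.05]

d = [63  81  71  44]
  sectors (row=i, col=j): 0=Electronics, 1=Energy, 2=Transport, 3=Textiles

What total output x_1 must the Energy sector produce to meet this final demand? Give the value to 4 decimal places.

144.8329

Form M = I − A:
  [  0.98   -0.04   -0.17   -0.20]
  [ -0.08    0.85   -0.18   -0.09]
  [ -0.06   -0.16    0.84   -0.18]
  [ -0.20   -0.03   -0.10    0.95]
Leontief inverse L = M⁻¹:
  [  1.1082    0.1163    0.2847    0.2983]
  [  0.1665    1.2537    0.3281    0.2160]
  [  0.1657    0.2668    1.3181    0.3099]
  [  0.2560    0.0922    0.2090    1.1549]
Total output x = L · d:
  x_0 = 1.1082·63 + 0.1163·81 + 0.2847·71 + 0.2983·44 = 112.5717
  x_1 = 0.1665·63 + 1.2537·81 + 0.3281·71 + 0.2160·44 = 144.8329
  x_2 = 0.1657·63 + 0.2668·81 + 1.3181·71 + 0.3099·44 = 139.2768
  x_3 = 0.2560·63 + 0.0922·81 + 0.2090·71 + 1.1549·44 = 89.2495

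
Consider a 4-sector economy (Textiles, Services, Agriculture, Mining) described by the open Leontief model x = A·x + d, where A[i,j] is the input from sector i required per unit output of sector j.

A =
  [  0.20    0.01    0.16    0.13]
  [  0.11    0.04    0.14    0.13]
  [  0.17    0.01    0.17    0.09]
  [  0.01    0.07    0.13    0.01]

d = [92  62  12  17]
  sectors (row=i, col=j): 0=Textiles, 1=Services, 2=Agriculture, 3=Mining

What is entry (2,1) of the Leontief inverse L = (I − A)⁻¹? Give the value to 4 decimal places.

L[2,1] = 0.0278

Form M = I − A:
  [  0.80   -0.01   -0.16   -0.13]
  [ -0.11    0.96   -0.14   -0.13]
  [ -0.17   -0.01    0.83   -0.09]
  [ -0.01   -0.07   -0.13    0.99]
Leontief inverse L = M⁻¹:
  [  1.3188    0.0316    0.2915    0.2038]
  [  0.2006    1.0600    0.2469    0.1880]
  [  0.2795    0.0278    1.2881    0.1574]
  [  0.0642    0.0789    0.1895    1.0461]
Total output x = L · d:
  x_0 = 1.3188·92 + 0.0316·62 + 0.2915·12 + 0.2038·17 = 130.2581
  x_1 = 0.2006·92 + 1.0600·62 + 0.2469·12 + 0.1880·17 = 90.3334
  x_2 = 0.2795·92 + 0.0278·62 + 1.2881·12 + 0.1574·17 = 45.5717
  x_3 = 0.0642·92 + 0.0789·62 + 0.1895·12 + 1.0461·17 = 30.8588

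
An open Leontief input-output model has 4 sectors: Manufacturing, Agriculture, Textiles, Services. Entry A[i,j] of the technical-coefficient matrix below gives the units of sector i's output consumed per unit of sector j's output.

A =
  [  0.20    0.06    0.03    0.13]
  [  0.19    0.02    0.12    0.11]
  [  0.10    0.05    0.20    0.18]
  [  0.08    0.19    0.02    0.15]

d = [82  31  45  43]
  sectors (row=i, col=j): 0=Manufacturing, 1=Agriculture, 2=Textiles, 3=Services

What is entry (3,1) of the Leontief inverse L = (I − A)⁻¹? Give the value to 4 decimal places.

Form M = I − A:
  [  0.80   -0.06   -0.03   -0.13]
  [ -0.19    0.98   -0.12   -0.11]
  [ -0.10   -0.05    0.80   -0.18]
  [ -0.08   -0.19   -0.02    0.85]
Leontief inverse L = M⁻¹:
  [  1.3134    0.1295    0.0745    0.2334]
  [  0.3046    1.0922    0.1809    0.2262]
  [  0.2276    0.1429    1.2881    0.3261]
  [  0.1971    0.2597    0.0778    1.2567]
Total output x = L · d:
  x_0 = 1.3134·82 + 0.1295·31 + 0.0745·45 + 0.2334·43 = 125.1017
  x_1 = 0.3046·82 + 1.0922·31 + 0.1809·45 + 0.2262·43 = 76.7043
  x_2 = 0.2276·82 + 0.1429·31 + 1.2881·45 + 0.3261·43 = 95.0744
  x_3 = 0.1971·82 + 0.2597·31 + 0.0778·45 + 1.2567·43 = 81.7452

L[3,1] = 0.2597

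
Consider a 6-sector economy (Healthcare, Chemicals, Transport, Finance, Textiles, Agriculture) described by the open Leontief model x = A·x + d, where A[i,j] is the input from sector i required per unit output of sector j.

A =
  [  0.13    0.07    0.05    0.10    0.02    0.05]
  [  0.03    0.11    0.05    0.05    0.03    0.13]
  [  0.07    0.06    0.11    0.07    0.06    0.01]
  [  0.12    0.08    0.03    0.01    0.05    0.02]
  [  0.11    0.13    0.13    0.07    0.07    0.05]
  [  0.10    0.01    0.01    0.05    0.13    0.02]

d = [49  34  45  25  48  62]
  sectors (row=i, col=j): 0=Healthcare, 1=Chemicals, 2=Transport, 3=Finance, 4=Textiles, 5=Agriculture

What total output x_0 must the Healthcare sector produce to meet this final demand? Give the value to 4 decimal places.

78.0724

Form M = I − A:
  [  0.87   -0.07   -0.05   -0.10   -0.02   -0.05]
  [ -0.03    0.89   -0.05   -0.05   -0.03   -0.13]
  [ -0.07   -0.06    0.89   -0.07   -0.06   -0.01]
  [ -0.12   -0.08   -0.03    0.99   -0.05   -0.02]
  [ -0.11   -0.13   -0.13   -0.07    0.93   -0.05]
  [ -0.10   -0.01   -0.01   -0.05   -0.13    0.98]
Leontief inverse L = M⁻¹:
  [  1.1967    0.1217    0.0877    0.1413    0.0546    0.0838]
  [  0.0867    1.1563    0.0851    0.0866    0.0723    0.1641]
  [  0.1280    0.1116    1.1547    0.1088    0.0923    0.0400]
  [  0.1689    0.1231    0.0632    1.0457    0.0750    0.0508]
  [  0.1928    0.2040    0.1911    0.1274    1.1190    0.0985]
  [  0.1585    0.0587    0.0502    0.0867    0.1595    1.0467]
Total output x = L · d:
  x_0 = 1.1967·49 + 0.1217·34 + 0.0877·45 + 0.1413·25 + 0.0546·48 + 0.0838·62 = 78.0724
  x_1 = 0.0867·49 + 1.1563·34 + 0.0851·45 + 0.0866·25 + 0.0723·48 + 0.1641·62 = 63.2028
  x_2 = 0.1280·49 + 0.1116·34 + 1.1547·45 + 0.1088·25 + 0.0923·48 + 0.0400·62 = 71.6600
  x_3 = 0.1689·49 + 0.1231·34 + 0.0632·45 + 1.0457·25 + 0.0750·48 + 0.0508·62 = 48.1909
  x_4 = 0.1928·49 + 0.2040·34 + 0.1911·45 + 0.1274·25 + 1.1190·48 + 0.0985·62 = 87.9897
  x_5 = 0.1585·49 + 0.0587·34 + 0.0502·45 + 0.0867·25 + 0.1595·48 + 1.0467·62 = 86.7389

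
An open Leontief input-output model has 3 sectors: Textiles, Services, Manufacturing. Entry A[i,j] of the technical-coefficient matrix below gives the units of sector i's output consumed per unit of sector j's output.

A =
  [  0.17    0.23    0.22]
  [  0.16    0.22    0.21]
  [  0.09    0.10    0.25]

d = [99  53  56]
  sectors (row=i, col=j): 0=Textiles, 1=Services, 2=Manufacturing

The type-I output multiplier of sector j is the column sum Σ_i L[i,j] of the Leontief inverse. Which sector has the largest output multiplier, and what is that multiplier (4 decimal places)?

Manufacturing (2.4928)

Form M = I − A:
  [  0.83   -0.23   -0.22]
  [ -0.16    0.78   -0.21]
  [ -0.09   -0.10    0.75]
Leontief inverse L = M⁻¹:
  [  1.3518    0.4662    0.5271]
  [  0.3329    1.4446    0.5021]
  [  0.2066    0.2486    1.4635]
Total output x = L · d:
  x_0 = 1.3518·99 + 0.4662·53 + 0.5271·56 = 188.0566
  x_1 = 0.3329·99 + 1.4446·53 + 0.5021·56 = 137.6437
  x_2 = 0.2066·99 + 0.2486·53 + 1.4635·56 = 115.5860
Output multipliers (column sums of L):
  Textiles: 1.8914
  Services: 2.1593
  Manufacturing: 2.4928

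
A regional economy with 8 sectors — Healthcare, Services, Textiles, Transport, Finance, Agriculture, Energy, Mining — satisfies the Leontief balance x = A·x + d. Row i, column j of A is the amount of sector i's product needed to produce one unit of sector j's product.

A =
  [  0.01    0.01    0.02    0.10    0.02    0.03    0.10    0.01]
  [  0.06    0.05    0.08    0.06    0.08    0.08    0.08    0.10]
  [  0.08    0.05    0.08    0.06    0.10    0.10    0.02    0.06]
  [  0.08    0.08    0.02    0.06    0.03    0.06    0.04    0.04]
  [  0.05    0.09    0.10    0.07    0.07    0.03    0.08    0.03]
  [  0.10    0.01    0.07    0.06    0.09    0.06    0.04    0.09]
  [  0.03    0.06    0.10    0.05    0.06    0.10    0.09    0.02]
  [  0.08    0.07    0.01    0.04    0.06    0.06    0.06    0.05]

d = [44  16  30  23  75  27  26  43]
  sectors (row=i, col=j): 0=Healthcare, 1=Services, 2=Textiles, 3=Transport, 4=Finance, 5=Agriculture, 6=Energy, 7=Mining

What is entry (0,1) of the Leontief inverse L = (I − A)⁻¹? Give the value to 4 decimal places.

Form M = I − A:
  [  0.99   -0.01   -0.02   -0.10   -0.02   -0.03   -0.10   -0.01]
  [ -0.06    0.95   -0.08   -0.06   -0.08   -0.08   -0.08   -0.10]
  [ -0.08   -0.05    0.92   -0.06   -0.10   -0.10   -0.02   -0.06]
  [ -0.08   -0.08   -0.02    0.94   -0.03   -0.06   -0.04   -0.04]
  [ -0.05   -0.09   -0.10   -0.07    0.93   -0.03   -0.08   -0.03]
  [ -0.10   -0.01   -0.07   -0.06   -0.09    0.94   -0.04   -0.09]
  [ -0.03   -0.06   -0.10   -0.05   -0.06   -0.10    0.91   -0.02]
  [ -0.08   -0.07   -0.01   -0.04   -0.06   -0.06   -0.06    0.95]
Leontief inverse L = M⁻¹:
  [  1.0449    0.0424    0.0557    0.1347    0.0543    0.0700    0.1359    0.0359]
  [  0.1302    1.1099    0.1487    0.1301    0.1531    0.1537    0.1513    0.1557]
  [  0.1458    0.1038    1.1432    0.1275    0.1678    0.1649    0.0853    0.1127]
  [  0.1262    0.1183    0.0646    1.1099    0.0772    0.1090    0.0913    0.0793]
  [  0.1112    0.1449    0.1655    0.1337    1.1363    0.0988    0.1440    0.0808]
  [  0.1583    0.0609    0.1254    0.1225    0.1496    1.1194    0.1021    0.1341]
  [  0.0935    0.1112    0.1668    0.1123    0.1284    0.1685    1.1510    0.0722]
  [  0.1274    0.1114    0.0593    0.0923    0.1102    0.1111    0.1156    1.0898]
Total output x = L · d:
  x_0 = 1.0449·44 + 0.0424·16 + 0.0557·30 + 0.1347·23 + 0.0543·75 + 0.0700·27 + 0.1359·26 + 0.0359·43 = 62.4587
  x_1 = 0.1302·44 + 1.1099·16 + 0.1487·30 + 0.1301·23 + 0.1531·75 + 0.1537·27 + 0.1513·26 + 0.1557·43 = 57.2014
  x_2 = 0.1458·44 + 0.1038·16 + 1.1432·30 + 0.1275·23 + 0.1678·75 + 0.1649·27 + 0.0853·26 + 0.1127·43 = 69.4074
  x_3 = 0.1262·44 + 0.1183·16 + 0.0646·30 + 1.1099·23 + 0.0772·75 + 0.1090·27 + 0.0913·26 + 0.0793·43 = 49.4242
  x_4 = 0.1112·44 + 0.1449·16 + 0.1655·30 + 0.1337·23 + 1.1363·75 + 0.0988·27 + 0.1440·26 + 0.0808·43 = 110.3554
  x_5 = 0.1583·44 + 0.0609·16 + 0.1254·30 + 0.1225·23 + 0.1496·75 + 1.1194·27 + 0.1021·26 + 0.1341·43 = 64.3819
  x_6 = 0.0935·44 + 0.1112·16 + 0.1668·30 + 0.1123·23 + 0.1284·75 + 0.1685·27 + 1.1510·26 + 0.0722·43 = 60.6876
  x_7 = 0.1274·44 + 0.1114·16 + 0.0593·30 + 0.0923·23 + 0.1102·75 + 0.1111·27 + 0.1156·26 + 1.0898·43 = 72.4182

L[0,1] = 0.0424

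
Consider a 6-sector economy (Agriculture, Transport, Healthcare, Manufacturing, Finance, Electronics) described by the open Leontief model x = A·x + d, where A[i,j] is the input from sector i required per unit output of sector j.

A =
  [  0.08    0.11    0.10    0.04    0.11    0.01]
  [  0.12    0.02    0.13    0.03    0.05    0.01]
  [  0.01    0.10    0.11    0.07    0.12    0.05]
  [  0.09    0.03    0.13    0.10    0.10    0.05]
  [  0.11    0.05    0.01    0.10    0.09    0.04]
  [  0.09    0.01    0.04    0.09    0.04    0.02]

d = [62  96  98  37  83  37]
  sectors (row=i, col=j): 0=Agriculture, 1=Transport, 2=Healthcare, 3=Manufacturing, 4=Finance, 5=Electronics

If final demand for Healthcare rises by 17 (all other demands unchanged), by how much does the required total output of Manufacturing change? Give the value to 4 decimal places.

Form M = I − A:
  [  0.92   -0.11   -0.10   -0.04   -0.11   -0.01]
  [ -0.12    0.98   -0.13   -0.03   -0.05   -0.01]
  [ -0.01   -0.10    0.89   -0.07   -0.12   -0.05]
  [ -0.09   -0.03   -0.13    0.90   -0.10   -0.05]
  [ -0.11   -0.05   -0.01   -0.10    0.91   -0.04]
  [ -0.09   -0.01   -0.04   -0.09   -0.04    0.98]
Leontief inverse L = M⁻¹:
  [  1.1434    0.1580    0.1686    0.0927    0.1808    0.0340]
  [  0.1647    1.0663    0.1876    0.0730    0.1126    0.0305]
  [  0.0741    0.1428    1.1771    0.1283    0.1895    0.0766]
  [  0.1568    0.0844    0.2058    1.1651    0.1823    0.0798]
  [  0.1711    0.0904    0.0701    0.1503    1.1530    0.0610]
  [  0.1311    0.0427    0.0872    0.1276    0.0893    1.0368]
Total output x = L · d:
  x_0 = 1.1434·62 + 0.1580·96 + 0.1686·98 + 0.0927·37 + 0.1808·83 + 0.0340·37 = 122.2768
  x_1 = 0.1647·62 + 1.0663·96 + 0.1876·98 + 0.0730·37 + 0.1126·83 + 0.0305·37 = 144.1332
  x_2 = 0.0741·62 + 0.1428·96 + 1.1771·98 + 0.1283·37 + 0.1895·83 + 0.0766·37 = 156.9684
  x_3 = 0.1568·62 + 0.0844·96 + 0.2058·98 + 1.1651·37 + 0.1823·83 + 0.0798·37 = 99.1828
  x_4 = 0.1711·62 + 0.0904·96 + 0.0701·98 + 0.1503·37 + 1.1530·83 + 0.0610·37 = 129.6655
  x_5 = 0.1311·62 + 0.0427·96 + 0.0872·98 + 0.1276·37 + 0.0893·83 + 1.0368·37 = 71.2633
Δx_3 = L[3,2] · Δd_2 = 0.2058 · 17 = 3.4981

3.4981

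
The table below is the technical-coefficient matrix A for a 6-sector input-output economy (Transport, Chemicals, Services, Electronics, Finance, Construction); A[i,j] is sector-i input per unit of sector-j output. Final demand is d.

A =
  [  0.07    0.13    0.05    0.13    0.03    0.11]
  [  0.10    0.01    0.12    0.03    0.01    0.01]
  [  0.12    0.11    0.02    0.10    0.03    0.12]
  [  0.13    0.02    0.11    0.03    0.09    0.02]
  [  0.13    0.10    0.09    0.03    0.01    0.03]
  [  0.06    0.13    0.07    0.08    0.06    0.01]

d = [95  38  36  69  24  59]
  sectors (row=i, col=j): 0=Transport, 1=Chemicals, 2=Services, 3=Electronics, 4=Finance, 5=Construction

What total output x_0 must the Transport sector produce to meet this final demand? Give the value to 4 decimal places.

Form M = I − A:
  [  0.93   -0.13   -0.05   -0.13   -0.03   -0.11]
  [ -0.10    0.99   -0.12   -0.03   -0.01   -0.01]
  [ -0.12   -0.11    0.98   -0.10   -0.03   -0.12]
  [ -0.13   -0.02   -0.11    0.97   -0.09   -0.02]
  [ -0.13   -0.10   -0.09   -0.03    0.99   -0.03]
  [ -0.06   -0.13   -0.07   -0.08   -0.06    0.99]
Leontief inverse L = M⁻¹:
  [  1.1574    0.1958    0.1211    0.1882    0.0670    0.1511]
  [  0.1508    1.0575    0.1516    0.0734    0.0294    0.0482]
  [  0.2014    0.1783    1.0880    0.1600    0.0652    0.1613]
  [  0.2019    0.0865    0.1582    1.0861    0.1146    0.0679]
  [  0.1956    0.1568    0.1387    0.0834    1.0338    0.0731]
  [  0.1324    0.1798    0.1254    0.1252    0.0845    1.0469]
Total output x = L · d:
  x_0 = 1.1574·95 + 0.1958·38 + 0.1211·36 + 0.1882·69 + 0.0670·24 + 0.1511·59 = 145.2577
  x_1 = 0.1508·95 + 1.0575·38 + 0.1516·36 + 0.0734·69 + 0.0294·24 + 0.0482·59 = 68.5794
  x_2 = 0.2014·95 + 0.1783·38 + 1.0880·36 + 0.1600·69 + 0.0652·24 + 0.1613·59 = 87.2004
  x_3 = 0.2019·95 + 0.0865·38 + 0.1582·36 + 1.0861·69 + 0.1146·24 + 0.0679·59 = 109.8681
  x_4 = 0.1956·95 + 0.1568·38 + 0.1387·36 + 0.0834·69 + 1.0338·24 + 0.0731·59 = 64.4203
  x_5 = 0.1324·95 + 0.1798·38 + 0.1254·36 + 0.1252·69 + 0.0845·24 + 1.0469·59 = 96.3530

145.2577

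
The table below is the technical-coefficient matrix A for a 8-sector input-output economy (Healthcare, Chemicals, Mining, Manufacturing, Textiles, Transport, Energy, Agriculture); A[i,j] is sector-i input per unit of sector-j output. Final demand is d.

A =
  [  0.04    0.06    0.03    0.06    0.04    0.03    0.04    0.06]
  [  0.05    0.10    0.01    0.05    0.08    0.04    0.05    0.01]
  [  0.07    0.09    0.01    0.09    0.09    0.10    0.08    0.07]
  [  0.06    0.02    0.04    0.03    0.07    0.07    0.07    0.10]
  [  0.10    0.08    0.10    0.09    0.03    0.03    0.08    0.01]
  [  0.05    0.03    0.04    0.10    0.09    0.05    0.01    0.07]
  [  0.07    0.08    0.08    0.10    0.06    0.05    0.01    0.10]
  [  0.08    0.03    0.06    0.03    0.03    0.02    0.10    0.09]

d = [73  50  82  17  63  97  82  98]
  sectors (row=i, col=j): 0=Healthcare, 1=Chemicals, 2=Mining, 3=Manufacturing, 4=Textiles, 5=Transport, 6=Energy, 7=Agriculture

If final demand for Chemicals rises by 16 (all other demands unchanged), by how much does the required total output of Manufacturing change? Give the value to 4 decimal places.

1.1279

Form M = I − A:
  [  0.96   -0.06   -0.03   -0.06   -0.04   -0.03   -0.04   -0.06]
  [ -0.05    0.90   -0.01   -0.05   -0.08   -0.04   -0.05   -0.01]
  [ -0.07   -0.09    0.99   -0.09   -0.09   -0.10   -0.08   -0.07]
  [ -0.06   -0.02   -0.04    0.97   -0.07   -0.07   -0.07   -0.10]
  [ -0.10   -0.08   -0.10   -0.09    0.97   -0.03   -0.08   -0.01]
  [ -0.05   -0.03   -0.04   -0.10   -0.09    0.95   -0.01   -0.07]
  [ -0.07   -0.08   -0.08   -0.10   -0.06   -0.05    0.99   -0.10]
  [ -0.08   -0.03   -0.06   -0.03   -0.03   -0.02   -0.10    0.91]
Leontief inverse L = M⁻¹:
  [  1.0836    0.1002    0.0611    0.1028    0.0798    0.0613    0.0785    0.1028]
  [  0.0964    1.1470    0.0441    0.0988    0.1235    0.0728    0.0881    0.0498]
  [  0.1418    0.1555    1.0642    0.1642    0.1561    0.1504    0.1394    0.1396]
  [  0.1177    0.0705    0.0839    1.0891    0.1194    0.1091    0.1188    0.1574]
  [  0.1611    0.1422    0.1413    0.1559    1.0916    0.0804    0.1325    0.0729]
  [  0.1050    0.0764    0.0803    0.1529    0.1376    1.0890    0.0599    0.1226]
  [  0.1364    0.1401    0.1251    0.1643    0.1213    0.0992    1.0719    0.1650]
  [  0.1343    0.0810    0.0999    0.0856    0.0777    0.0588    0.1464    1.1472]
Total output x = L · d:
  x_0 = 1.0836·73 + 0.1002·50 + 0.0611·82 + 0.1028·17 + 0.0798·63 + 0.0613·97 + 0.0785·82 + 0.1028·98 = 118.3392
  x_1 = 0.0964·73 + 1.1470·50 + 0.0441·82 + 0.0988·17 + 0.1235·63 + 0.0728·97 + 0.0881·82 + 0.0498·98 = 96.6398
  x_2 = 0.1418·73 + 0.1555·50 + 1.0642·82 + 0.1642·17 + 0.1561·63 + 0.1504·97 + 0.1394·82 + 0.1396·98 = 157.7135
  x_3 = 0.1177·73 + 0.0705·50 + 0.0839·82 + 1.0891·17 + 0.1194·63 + 0.1091·97 + 0.1188·82 + 0.1574·98 = 80.7815
  x_4 = 0.1611·73 + 0.1422·50 + 0.1413·82 + 0.1559·17 + 1.0916·63 + 0.0804·97 + 0.1325·82 + 0.0729·98 = 127.6861
  x_5 = 0.1050·73 + 0.0764·50 + 0.0803·82 + 0.1529·17 + 0.1376·63 + 1.0890·97 + 0.0599·82 + 0.1226·98 = 151.8994
  x_6 = 0.1364·73 + 0.1401·50 + 0.1251·82 + 0.1643·17 + 0.1213·63 + 0.0992·97 + 1.0719·82 + 0.1650·98 = 151.3317
  x_7 = 0.1343·73 + 0.0810·50 + 0.0999·82 + 0.0856·17 + 0.0777·63 + 0.0588·97 + 0.1464·82 + 1.1472·98 = 158.5212
Δx_3 = L[3,1] · Δd_1 = 0.0705 · 16 = 1.1279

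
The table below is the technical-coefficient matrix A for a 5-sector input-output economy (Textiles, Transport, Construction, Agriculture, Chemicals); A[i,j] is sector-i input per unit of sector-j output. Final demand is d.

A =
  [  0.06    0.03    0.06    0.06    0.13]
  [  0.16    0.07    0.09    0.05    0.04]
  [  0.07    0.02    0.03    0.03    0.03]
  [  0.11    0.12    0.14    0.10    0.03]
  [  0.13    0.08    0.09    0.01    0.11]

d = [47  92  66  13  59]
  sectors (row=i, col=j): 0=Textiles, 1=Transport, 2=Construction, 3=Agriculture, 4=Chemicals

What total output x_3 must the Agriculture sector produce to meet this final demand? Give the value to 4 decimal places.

Form M = I − A:
  [  0.94   -0.03   -0.06   -0.06   -0.13]
  [ -0.16    0.93   -0.09   -0.05   -0.04]
  [ -0.07   -0.02    0.97   -0.03   -0.03]
  [ -0.11   -0.12   -0.14    0.90   -0.03]
  [ -0.13   -0.08   -0.09   -0.01    0.89]
Leontief inverse L = M⁻¹:
  [  1.1159    0.0638    0.1029    0.0833    0.1721]
  [  0.2198    1.1035    0.1360    0.0815    0.0890]
  [  0.0969    0.0360    1.0515    0.0441    0.0527]
  [  0.1873    0.1643    0.1988    1.1402    0.0799]
  [  0.1947    0.1140    0.1358    0.0368    1.1630]
Total output x = L · d:
  x_0 = 1.1159·47 + 0.0638·92 + 0.1029·66 + 0.0833·13 + 0.1721·59 = 76.3460
  x_1 = 0.2198·47 + 1.1035·92 + 0.1360·66 + 0.0815·13 + 0.0890·59 = 127.1362
  x_2 = 0.0969·47 + 0.0360·92 + 1.0515·66 + 0.0441·13 + 0.0527·59 = 80.9433
  x_3 = 0.1873·47 + 0.1643·92 + 0.1988·66 + 1.1402·13 + 0.0799·59 = 56.5747
  x_4 = 0.1947·47 + 0.1140·92 + 0.1358·66 + 0.0368·13 + 1.1630·59 = 97.6927

56.5747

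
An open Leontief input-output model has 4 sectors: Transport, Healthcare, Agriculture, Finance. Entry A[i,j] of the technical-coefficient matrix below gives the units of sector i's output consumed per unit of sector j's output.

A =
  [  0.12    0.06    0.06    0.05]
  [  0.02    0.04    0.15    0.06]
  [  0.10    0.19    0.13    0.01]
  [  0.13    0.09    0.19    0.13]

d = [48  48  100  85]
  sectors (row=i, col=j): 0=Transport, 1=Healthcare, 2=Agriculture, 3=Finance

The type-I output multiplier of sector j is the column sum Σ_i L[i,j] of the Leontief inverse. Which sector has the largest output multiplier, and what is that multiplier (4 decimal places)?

Form M = I − A:
  [  0.88   -0.06   -0.06   -0.05]
  [ -0.02    0.96   -0.15   -0.06]
  [ -0.10   -0.19    0.87   -0.01]
  [ -0.13   -0.09   -0.19    0.87]
Leontief inverse L = M⁻¹:
  [  1.1628    0.1023    0.1143    0.0752]
  [  0.0609    1.0948    0.2107    0.0814]
  [  0.1494    0.2530    1.2121    0.0400]
  [  0.2127    0.1838    0.3036    1.1778]
Total output x = L · d:
  x_0 = 1.1628·48 + 0.1023·48 + 0.1143·100 + 0.0752·85 = 78.5434
  x_1 = 0.0609·48 + 1.0948·48 + 0.2107·100 + 0.0814·85 = 83.4673
  x_2 = 0.1494·48 + 0.2530·48 + 1.2121·100 + 0.0400·85 = 143.9174
  x_3 = 0.2127·48 + 0.1838·48 + 0.3036·100 + 1.1778·85 = 149.5023
Output multipliers (column sums of L):
  Transport: 1.5857
  Healthcare: 1.6339
  Agriculture: 1.8406
  Finance: 1.3744

Agriculture (1.8406)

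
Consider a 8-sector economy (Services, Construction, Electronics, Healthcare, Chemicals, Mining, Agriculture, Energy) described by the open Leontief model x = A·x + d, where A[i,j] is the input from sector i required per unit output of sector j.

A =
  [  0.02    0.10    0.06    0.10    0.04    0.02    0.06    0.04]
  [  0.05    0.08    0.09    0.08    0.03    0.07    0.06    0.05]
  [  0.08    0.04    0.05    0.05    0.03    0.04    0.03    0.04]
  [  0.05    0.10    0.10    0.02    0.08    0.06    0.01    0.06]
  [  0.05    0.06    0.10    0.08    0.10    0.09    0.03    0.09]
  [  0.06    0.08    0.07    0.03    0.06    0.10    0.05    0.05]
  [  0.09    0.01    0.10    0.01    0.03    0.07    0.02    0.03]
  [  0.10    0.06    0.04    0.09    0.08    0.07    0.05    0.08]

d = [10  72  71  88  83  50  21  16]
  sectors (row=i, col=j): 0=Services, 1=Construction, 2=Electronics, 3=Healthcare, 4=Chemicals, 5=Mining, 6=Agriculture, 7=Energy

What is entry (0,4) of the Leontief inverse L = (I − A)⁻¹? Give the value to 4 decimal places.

L[0,4] = 0.0856

Form M = I − A:
  [  0.98   -0.10   -0.06   -0.10   -0.04   -0.02   -0.06   -0.04]
  [ -0.05    0.92   -0.09   -0.08   -0.03   -0.07   -0.06   -0.05]
  [ -0.08   -0.04    0.95   -0.05   -0.03   -0.04   -0.03   -0.04]
  [ -0.05   -0.10   -0.10    0.98   -0.08   -0.06   -0.01   -0.06]
  [ -0.05   -0.06   -0.10   -0.08    0.90   -0.09   -0.03   -0.09]
  [ -0.06   -0.08   -0.07   -0.03   -0.06    0.90   -0.05   -0.05]
  [ -0.09   -0.01   -0.10   -0.01   -0.03   -0.07    0.98   -0.03]
  [ -0.10   -0.06   -0.04   -0.09   -0.08   -0.07   -0.05    0.92]
Leontief inverse L = M⁻¹:
  [  1.0721    0.1565    0.1256    0.1466    0.0856    0.0737    0.0913    0.0855]
  [  0.1099    1.1449    0.1622    0.1339    0.0813    0.1312    0.0975    0.1011]
  [  0.1205    0.0880    1.1006    0.0913    0.0673    0.0817    0.0575    0.0767]
  [  0.1070    0.1630    0.1682    1.0784    0.1312    0.1200    0.0485    0.1121]
  [  0.1226    0.1393    0.1864    0.1490    1.1682    0.1667    0.0755    0.1565]
  [  0.1188    0.1445    0.1414    0.0862    0.1120    1.1631    0.0893    0.1019]
  [  0.1303    0.0555    0.1468    0.0507    0.0651    0.1102    1.0477    0.0649]
  [  0.1662    0.1376    0.1235    0.1564    0.1440    0.1408    0.0938    1.1420]
Total output x = L · d:
  x_0 = 1.0721·10 + 0.1565·72 + 0.1256·71 + 0.1466·88 + 0.0856·83 + 0.0737·50 + 0.0913·21 + 0.0855·16 = 57.8873
  x_1 = 0.1099·10 + 1.1449·72 + 0.1622·71 + 0.1339·88 + 0.0813·83 + 0.1312·50 + 0.0975·21 + 0.1011·16 = 123.8074
  x_2 = 0.1205·10 + 0.0880·72 + 1.1006·71 + 0.0913·88 + 0.0673·83 + 0.0817·50 + 0.0575·21 + 0.0767·16 = 105.8159
  x_3 = 0.1070·10 + 0.1630·72 + 0.1682·71 + 1.0784·88 + 0.1312·83 + 0.1200·50 + 0.0485·21 + 0.1121·16 = 139.3552
  x_4 = 0.1226·10 + 0.1393·72 + 0.1864·71 + 0.1490·88 + 1.1682·83 + 0.1667·50 + 0.0755·21 + 0.1565·16 = 146.9920
  x_5 = 0.1188·10 + 0.1445·72 + 0.1414·71 + 0.0862·88 + 0.1120·83 + 1.1631·50 + 0.0893·21 + 0.1019·16 = 100.1759
  x_6 = 0.1303·10 + 0.0555·72 + 0.1468·71 + 0.0507·88 + 0.0651·83 + 0.1102·50 + 1.0477·21 + 0.0649·16 = 54.1278
  x_7 = 0.1662·10 + 0.1376·72 + 0.1235·71 + 0.1564·88 + 0.1440·83 + 0.1408·50 + 0.0938·21 + 1.1420·16 = 73.3368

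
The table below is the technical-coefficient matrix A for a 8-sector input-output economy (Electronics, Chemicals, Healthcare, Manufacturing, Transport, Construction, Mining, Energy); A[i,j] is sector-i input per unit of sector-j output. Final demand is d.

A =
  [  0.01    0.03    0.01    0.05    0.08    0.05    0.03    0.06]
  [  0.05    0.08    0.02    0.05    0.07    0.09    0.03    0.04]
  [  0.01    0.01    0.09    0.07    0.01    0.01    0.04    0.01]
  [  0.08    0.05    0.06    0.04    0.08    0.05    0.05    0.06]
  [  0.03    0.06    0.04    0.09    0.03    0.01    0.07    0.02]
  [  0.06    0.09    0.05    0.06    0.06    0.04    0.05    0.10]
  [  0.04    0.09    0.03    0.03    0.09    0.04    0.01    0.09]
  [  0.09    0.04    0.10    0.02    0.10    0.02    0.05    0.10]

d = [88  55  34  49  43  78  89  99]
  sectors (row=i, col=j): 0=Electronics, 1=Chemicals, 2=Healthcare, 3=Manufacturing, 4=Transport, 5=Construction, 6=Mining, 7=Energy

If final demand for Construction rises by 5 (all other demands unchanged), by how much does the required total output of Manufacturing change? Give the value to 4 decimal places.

Form M = I − A:
  [  0.99   -0.03   -0.01   -0.05   -0.08   -0.05   -0.03   -0.06]
  [ -0.05    0.92   -0.02   -0.05   -0.07   -0.09   -0.03   -0.04]
  [ -0.01   -0.01    0.91   -0.07   -0.01   -0.01   -0.04   -0.01]
  [ -0.08   -0.05   -0.06    0.96   -0.08   -0.05   -0.05   -0.06]
  [ -0.03   -0.06   -0.04   -0.09    0.97   -0.01   -0.07   -0.02]
  [ -0.06   -0.09   -0.05   -0.06   -0.06    0.96   -0.05   -0.10]
  [ -0.04   -0.09   -0.03   -0.03   -0.09   -0.04    0.99   -0.09]
  [ -0.09   -0.04   -0.10   -0.02   -0.10   -0.02   -0.05    0.90]
Leontief inverse L = M⁻¹:
  [  1.0386    0.0625    0.0391    0.0791    0.1162    0.0700    0.0554    0.0936]
  [  0.0856    1.1245    0.0547    0.0893    0.1181    0.1207    0.0621    0.0845]
  [  0.0276    0.0293    1.1139    0.0912    0.0333    0.0239    0.0564    0.0306]
  [  0.1147    0.0925    0.0989    1.0816    0.1298    0.0790    0.0834    0.1050]
  [  0.0583    0.0938    0.0685    0.1194    1.0694    0.0349    0.0935    0.0538]
  [  0.1022    0.1378    0.0947    0.1035    0.1180    1.0743    0.0866    0.1515]
  [  0.0750    0.1300    0.0666    0.0678    0.1362    0.0679    1.0421    0.1308]
  [  0.1262    0.0822    0.1457    0.0654    0.1525    0.0483    0.0866    1.1466]
Total output x = L · d:
  x_0 = 1.0386·88 + 0.0625·55 + 0.0391·34 + 0.0791·49 + 0.1162·43 + 0.0700·78 + 0.0554·89 + 0.0936·99 = 124.6923
  x_1 = 0.0856·88 + 1.1245·55 + 0.0547·34 + 0.0893·49 + 0.1181·43 + 0.1207·78 + 0.0621·89 + 0.0845·99 = 104.0002
  x_2 = 0.0276·88 + 0.0293·55 + 1.1139·34 + 0.0912·49 + 0.0333·43 + 0.0239·78 + 0.0564·89 + 0.0306·99 = 57.7333
  x_3 = 0.1147·88 + 0.0925·55 + 0.0989·34 + 1.0816·49 + 0.1298·43 + 0.0790·78 + 0.0834·89 + 0.1050·99 = 101.1001
  x_4 = 0.0583·88 + 0.0938·55 + 0.0685·34 + 0.1194·49 + 1.0694·43 + 0.0349·78 + 0.0935·89 + 0.0538·99 = 80.8177
  x_5 = 0.1022·88 + 0.1378·55 + 0.0947·34 + 0.1035·49 + 0.1180·43 + 1.0743·78 + 0.0866·89 + 0.1515·99 = 136.4434
  x_6 = 0.0750·88 + 0.1300·55 + 0.0666·34 + 0.0678·49 + 0.1362·43 + 0.0679·78 + 1.0421·89 + 0.1308·99 = 136.1857
  x_7 = 0.1262·88 + 0.0822·55 + 0.1457·34 + 0.0654·49 + 0.1525·43 + 0.0483·78 + 0.0866·89 + 1.1466·99 = 155.3306
Δx_3 = L[3,5] · Δd_5 = 0.0790 · 5 = 0.3951

0.3951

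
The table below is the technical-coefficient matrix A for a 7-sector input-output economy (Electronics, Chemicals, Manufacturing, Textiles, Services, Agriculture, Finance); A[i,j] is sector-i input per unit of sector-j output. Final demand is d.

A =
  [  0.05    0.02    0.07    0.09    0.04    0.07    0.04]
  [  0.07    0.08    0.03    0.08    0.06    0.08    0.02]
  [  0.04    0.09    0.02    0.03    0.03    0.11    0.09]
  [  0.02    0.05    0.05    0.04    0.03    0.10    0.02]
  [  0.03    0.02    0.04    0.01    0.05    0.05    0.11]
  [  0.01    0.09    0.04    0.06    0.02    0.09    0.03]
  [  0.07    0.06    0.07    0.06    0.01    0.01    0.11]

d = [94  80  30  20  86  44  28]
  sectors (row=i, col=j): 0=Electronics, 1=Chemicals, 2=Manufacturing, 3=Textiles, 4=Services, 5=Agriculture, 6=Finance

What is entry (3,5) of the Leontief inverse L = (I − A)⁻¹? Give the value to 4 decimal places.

L[3,5] = 0.1389

Form M = I − A:
  [  0.95   -0.02   -0.07   -0.09   -0.04   -0.07   -0.04]
  [ -0.07    0.92   -0.03   -0.08   -0.06   -0.08   -0.02]
  [ -0.04   -0.09    0.98   -0.03   -0.03   -0.11   -0.09]
  [ -0.02   -0.05   -0.05    0.96   -0.03   -0.10   -0.02]
  [ -0.03   -0.02   -0.04   -0.01    0.95   -0.05   -0.11]
  [ -0.01   -0.09   -0.04   -0.06   -0.02    0.91   -0.03]
  [ -0.07   -0.06   -0.07   -0.06   -0.01   -0.01    0.89]
Leontief inverse L = M⁻¹:
  [  1.0719    0.0568    0.0968    0.1207    0.0588    0.1165    0.0732]
  [  0.0953    1.1192    0.0595    0.1164    0.0836    0.1309    0.0528]
  [  0.0679    0.1324    1.0502    0.0683    0.0511    0.1555    0.1253]
  [  0.0378    0.0832    0.0704    1.0663    0.0461    0.1389    0.0450]
  [  0.0523    0.0498    0.0642    0.0362    1.0644    0.0802    0.1450]
  [  0.0311    0.1269    0.0625    0.0901    0.0386    1.1326    0.0555]
  [  0.0996    0.0979    0.1004    0.0960    0.0298    0.0532    1.1481]
Total output x = L · d:
  x_0 = 1.0719·94 + 0.0568·80 + 0.0968·30 + 0.1207·20 + 0.0588·86 + 0.1165·44 + 0.0732·28 = 122.8507
  x_1 = 0.0953·94 + 1.1192·80 + 0.0595·30 + 0.1164·20 + 0.0836·86 + 0.1309·44 + 0.0528·28 = 117.0412
  x_2 = 0.0679·94 + 0.1324·80 + 1.0502·30 + 0.0683·20 + 0.0511·86 + 0.1555·44 + 0.1253·28 = 64.5965
  x_3 = 0.0378·94 + 0.0832·80 + 0.0704·30 + 1.0663·20 + 0.0461·86 + 0.1389·44 + 0.0450·28 = 44.9888
  x_4 = 0.0523·94 + 0.0498·80 + 0.0642·30 + 0.0362·20 + 1.0644·86 + 0.0802·44 + 0.1450·28 = 110.6763
  x_5 = 0.0311·94 + 0.1269·80 + 0.0625·30 + 0.0901·20 + 0.0386·86 + 1.1326·44 + 0.0555·28 = 71.4661
  x_6 = 0.0996·94 + 0.0979·80 + 0.1004·30 + 0.0960·20 + 0.0298·86 + 0.0532·44 + 1.1481·28 = 59.1736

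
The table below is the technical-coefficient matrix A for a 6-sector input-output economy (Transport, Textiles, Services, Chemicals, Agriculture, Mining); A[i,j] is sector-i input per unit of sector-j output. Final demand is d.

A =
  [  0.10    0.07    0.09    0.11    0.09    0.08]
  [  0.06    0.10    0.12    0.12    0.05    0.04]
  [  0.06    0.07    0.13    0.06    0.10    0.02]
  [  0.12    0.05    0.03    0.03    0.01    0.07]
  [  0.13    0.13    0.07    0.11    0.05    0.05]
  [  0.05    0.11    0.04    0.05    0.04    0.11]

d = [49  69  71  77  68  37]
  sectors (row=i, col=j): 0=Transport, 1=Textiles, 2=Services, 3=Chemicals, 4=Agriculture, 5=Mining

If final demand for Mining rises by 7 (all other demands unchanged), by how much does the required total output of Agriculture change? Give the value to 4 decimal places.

Form M = I − A:
  [  0.90   -0.07   -0.09   -0.11   -0.09   -0.08]
  [ -0.06    0.90   -0.12   -0.12   -0.05   -0.04]
  [ -0.06   -0.07    0.87   -0.06   -0.10   -0.02]
  [ -0.12   -0.05   -0.03    0.97   -0.01   -0.07]
  [ -0.13   -0.13   -0.07   -0.11    0.95   -0.05]
  [ -0.05   -0.11   -0.04   -0.05   -0.04    0.89]
Leontief inverse L = M⁻¹:
  [  1.1866    0.1541    0.1687    0.1879    0.1462    0.1404]
  [  0.1359    1.1728    0.1946    0.1886    0.1008    0.0898]
  [  0.1316    0.1403    1.2018    0.1269    0.1504    0.0636]
  [  0.1679    0.0987    0.0768    1.0776    0.0451    0.1085]
  [  0.2158    0.2126    0.1523    0.1914    1.1069    0.1096]
  [  0.1085    0.1750    0.0987    0.1087    0.0797    1.1565]
Total output x = L · d:
  x_0 = 1.1866·49 + 0.1541·69 + 0.1687·71 + 0.1879·77 + 0.1462·68 + 0.1404·37 = 110.3548
  x_1 = 0.1359·49 + 1.1728·69 + 0.1946·71 + 0.1886·77 + 0.1008·68 + 0.0898·37 = 126.0992
  x_2 = 0.1316·49 + 0.1403·69 + 1.2018·71 + 0.1269·77 + 0.1504·68 + 0.0636·37 = 123.8079
  x_3 = 0.1679·49 + 0.0987·69 + 0.0768·71 + 1.0776·77 + 0.0451·68 + 0.1085·37 = 110.5481
  x_4 = 0.2158·49 + 0.2126·69 + 0.1523·71 + 0.1914·77 + 1.1069·68 + 0.1096·37 = 130.1210
  x_5 = 0.1085·49 + 0.1750·69 + 0.0987·71 + 0.1087·77 + 0.0797·68 + 1.1565·37 = 80.9811
Δx_4 = L[4,5] · Δd_5 = 0.1096 · 7 = 0.7673

0.7673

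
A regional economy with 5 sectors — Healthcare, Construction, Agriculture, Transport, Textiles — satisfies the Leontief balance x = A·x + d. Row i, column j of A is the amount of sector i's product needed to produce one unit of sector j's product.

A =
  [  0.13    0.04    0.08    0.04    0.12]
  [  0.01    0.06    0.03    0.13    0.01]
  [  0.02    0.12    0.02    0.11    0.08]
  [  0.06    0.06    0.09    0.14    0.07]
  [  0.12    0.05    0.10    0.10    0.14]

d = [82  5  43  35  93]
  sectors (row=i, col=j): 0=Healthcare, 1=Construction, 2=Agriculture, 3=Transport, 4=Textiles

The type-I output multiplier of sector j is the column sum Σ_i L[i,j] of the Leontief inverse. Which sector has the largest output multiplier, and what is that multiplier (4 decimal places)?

Transport (1.8615)

Form M = I − A:
  [  0.87   -0.04   -0.08   -0.04   -0.12]
  [ -0.01    0.94   -0.03   -0.13   -0.01]
  [ -0.02   -0.12    0.98   -0.11   -0.08]
  [ -0.06   -0.06   -0.09    0.86   -0.07]
  [ -0.12   -0.05   -0.10   -0.10    0.86]
Leontief inverse L = M⁻¹:
  [  1.1864    0.0836    0.1282    0.1060    0.1871]
  [  0.0310    1.0855    0.0557    0.1769    0.0365]
  [  0.0551    0.1551    1.0583    0.1756    0.1222]
  [  0.1058    0.1064    0.1366    1.2161    0.1277]
  [  0.1861    0.1052    0.1601    0.1869    1.2201]
Total output x = L · d:
  x_0 = 1.1864·82 + 0.0836·5 + 0.1282·43 + 0.1060·35 + 0.1871·93 = 124.3275
  x_1 = 0.0310·82 + 1.0855·5 + 0.0557·43 + 0.1769·35 + 0.0365·93 = 19.9549
  x_2 = 0.0551·82 + 0.1551·5 + 1.0583·43 + 0.1756·35 + 0.1222·93 = 68.3091
  x_3 = 0.1058·82 + 0.1064·5 + 0.1366·43 + 1.2161·35 + 0.1277·93 = 69.5256
  x_4 = 0.1861·82 + 0.1052·5 + 0.1601·43 + 0.1869·35 + 1.2201·93 = 142.6750
Output multipliers (column sums of L):
  Healthcare: 1.5644
  Construction: 1.5358
  Agriculture: 1.5389
  Transport: 1.8615
  Textiles: 1.6936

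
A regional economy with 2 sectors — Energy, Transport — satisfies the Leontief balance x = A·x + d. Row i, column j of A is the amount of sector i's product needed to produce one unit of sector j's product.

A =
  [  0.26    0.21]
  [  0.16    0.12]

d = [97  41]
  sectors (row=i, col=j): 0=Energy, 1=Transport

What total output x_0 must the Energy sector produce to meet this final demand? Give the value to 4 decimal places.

152.1535

Form M = I − A:
  [  0.74   -0.21]
  [ -0.16    0.88]
Leontief inverse L = M⁻¹:
  [  1.4249    0.3400]
  [  0.2591    1.1982]
Total output x = L · d:
  x_0 = 1.4249·97 + 0.3400·41 = 152.1535
  x_1 = 0.2591·97 + 1.1982·41 = 74.2552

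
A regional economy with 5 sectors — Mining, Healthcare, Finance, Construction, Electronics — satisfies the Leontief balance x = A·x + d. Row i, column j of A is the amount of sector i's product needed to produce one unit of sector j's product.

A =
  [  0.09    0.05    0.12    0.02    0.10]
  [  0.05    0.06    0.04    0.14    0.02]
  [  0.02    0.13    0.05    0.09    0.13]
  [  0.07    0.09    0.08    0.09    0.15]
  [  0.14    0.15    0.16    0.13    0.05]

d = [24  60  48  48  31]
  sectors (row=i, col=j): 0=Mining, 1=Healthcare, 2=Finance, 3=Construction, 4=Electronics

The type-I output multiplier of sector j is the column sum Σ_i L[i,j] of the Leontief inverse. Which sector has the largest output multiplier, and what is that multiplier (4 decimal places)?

Healthcare (1.8678)

Form M = I − A:
  [  0.91   -0.05   -0.12   -0.02   -0.10]
  [ -0.05    0.94   -0.04   -0.14   -0.02]
  [ -0.02   -0.13    0.95   -0.09   -0.13]
  [ -0.07   -0.09   -0.08    0.91   -0.15]
  [ -0.14   -0.15   -0.16   -0.13    0.95]
Leontief inverse L = M⁻¹:
  [  1.1408    0.1199    0.1834    0.0847    0.1611]
  [  0.0893    1.1110    0.0869    0.1922    0.0750]
  [  0.0787    0.2060    1.1182    0.1715    0.1927]
  [  0.1389    0.1788    0.1624    1.1779    0.2266]
  [  0.2145    0.2522    0.2513    0.2329    1.1517]
Total output x = L · d:
  x_0 = 1.1408·24 + 0.1199·60 + 0.1834·48 + 0.0847·48 + 0.1611·31 = 52.4313
  x_1 = 0.0893·24 + 1.1110·60 + 0.0869·48 + 0.1922·48 + 0.0750·31 = 84.5212
  x_2 = 0.0787·24 + 0.2060·60 + 1.1182·48 + 0.1715·48 + 0.1927·31 = 82.1298
  x_3 = 0.1389·24 + 0.1788·60 + 0.1624·48 + 1.1779·48 + 0.2266·31 = 85.4190
  x_4 = 0.2145·24 + 0.2522·60 + 0.2513·48 + 0.2329·48 + 1.1517·31 = 79.2251
Output multipliers (column sums of L):
  Mining: 1.6622
  Healthcare: 1.8678
  Finance: 1.8021
  Construction: 1.8592
  Electronics: 1.8071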